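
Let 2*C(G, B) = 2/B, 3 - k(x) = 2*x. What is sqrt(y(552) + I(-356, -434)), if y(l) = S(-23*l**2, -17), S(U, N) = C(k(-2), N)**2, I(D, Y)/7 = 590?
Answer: 3*sqrt(132619)/17 ≈ 64.265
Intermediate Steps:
k(x) = 3 - 2*x
C(G, B) = 1/B (C(G, B) = (2/B)/2 = 1/B)
I(D, Y) = 4130 (I(D, Y) = 7*590 = 4130)
S(U, N) = N**(-2) (S(U, N) = (1/N)**2 = N**(-2))
y(l) = 1/289 (y(l) = (-17)**(-2) = 1/289)
sqrt(y(552) + I(-356, -434)) = sqrt(1/289 + 4130) = sqrt(1193571/289) = 3*sqrt(132619)/17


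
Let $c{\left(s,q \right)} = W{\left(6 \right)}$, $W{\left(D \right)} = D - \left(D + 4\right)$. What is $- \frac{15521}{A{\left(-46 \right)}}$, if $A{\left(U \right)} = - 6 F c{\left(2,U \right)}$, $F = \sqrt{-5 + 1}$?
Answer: $\frac{15521 i}{48} \approx 323.35 i$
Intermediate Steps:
$W{\left(D \right)} = -4$ ($W{\left(D \right)} = D - \left(4 + D\right) = -4$)
$c{\left(s,q \right)} = -4$
$F = 2 i$ ($F = \sqrt{-4} = 2 i \approx 2.0 i$)
$A{\left(U \right)} = 48 i$ ($A{\left(U \right)} = - 6 \cdot 2 i \left(-4\right) = - 12 i \left(-4\right) = 48 i$)
$- \frac{15521}{A{\left(-46 \right)}} = - \frac{15521}{48 i} = - 15521 \left(- \frac{i}{48}\right) = \frac{15521 i}{48}$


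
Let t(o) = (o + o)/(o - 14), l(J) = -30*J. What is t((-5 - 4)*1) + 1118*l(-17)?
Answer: 13114158/23 ≈ 5.7018e+5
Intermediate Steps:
t(o) = 2*o/(-14 + o) (t(o) = (2*o)/(-14 + o) = 2*o/(-14 + o))
t((-5 - 4)*1) + 1118*l(-17) = 2*((-5 - 4)*1)/(-14 + (-5 - 4)*1) + 1118*(-30*(-17)) = 2*(-9*1)/(-14 - 9*1) + 1118*510 = 2*(-9)/(-14 - 9) + 570180 = 2*(-9)/(-23) + 570180 = 2*(-9)*(-1/23) + 570180 = 18/23 + 570180 = 13114158/23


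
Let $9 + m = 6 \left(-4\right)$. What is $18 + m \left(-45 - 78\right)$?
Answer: $4077$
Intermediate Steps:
$m = -33$ ($m = -9 + 6 \left(-4\right) = -9 - 24 = -33$)
$18 + m \left(-45 - 78\right) = 18 - 33 \left(-45 - 78\right) = 18 - -4059 = 18 + 4059 = 4077$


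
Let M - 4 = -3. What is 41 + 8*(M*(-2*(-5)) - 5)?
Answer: 81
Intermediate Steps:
M = 1 (M = 4 - 3 = 1)
41 + 8*(M*(-2*(-5)) - 5) = 41 + 8*(1*(-2*(-5)) - 5) = 41 + 8*(1*10 - 5) = 41 + 8*(10 - 5) = 41 + 8*5 = 41 + 40 = 81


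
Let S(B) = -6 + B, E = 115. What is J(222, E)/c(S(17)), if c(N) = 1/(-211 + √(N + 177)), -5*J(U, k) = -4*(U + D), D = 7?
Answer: -193276/5 + 1832*√47/5 ≈ -36143.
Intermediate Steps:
J(U, k) = 28/5 + 4*U/5 (J(U, k) = -(-4)*(U + 7)/5 = -(-4)*(7 + U)/5 = -(-28 - 4*U)/5 = 28/5 + 4*U/5)
c(N) = 1/(-211 + √(177 + N))
J(222, E)/c(S(17)) = (28/5 + (⅘)*222)/(1/(-211 + √(177 + (-6 + 17)))) = (28/5 + 888/5)/(1/(-211 + √(177 + 11))) = 916/(5*(1/(-211 + √188))) = 916/(5*(1/(-211 + 2*√47))) = 916*(-211 + 2*√47)/5 = -193276/5 + 1832*√47/5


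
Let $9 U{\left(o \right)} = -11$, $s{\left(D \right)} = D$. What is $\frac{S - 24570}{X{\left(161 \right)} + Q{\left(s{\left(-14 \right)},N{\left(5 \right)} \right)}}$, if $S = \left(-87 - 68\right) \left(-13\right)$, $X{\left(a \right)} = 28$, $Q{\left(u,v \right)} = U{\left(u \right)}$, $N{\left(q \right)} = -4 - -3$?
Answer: $- \frac{202995}{241} \approx -842.3$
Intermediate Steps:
$U{\left(o \right)} = - \frac{11}{9}$ ($U{\left(o \right)} = \frac{1}{9} \left(-11\right) = - \frac{11}{9}$)
$N{\left(q \right)} = -1$ ($N{\left(q \right)} = -4 + 3 = -1$)
$Q{\left(u,v \right)} = - \frac{11}{9}$
$S = 2015$ ($S = \left(-155\right) \left(-13\right) = 2015$)
$\frac{S - 24570}{X{\left(161 \right)} + Q{\left(s{\left(-14 \right)},N{\left(5 \right)} \right)}} = \frac{2015 - 24570}{28 - \frac{11}{9}} = - \frac{22555}{\frac{241}{9}} = \left(-22555\right) \frac{9}{241} = - \frac{202995}{241}$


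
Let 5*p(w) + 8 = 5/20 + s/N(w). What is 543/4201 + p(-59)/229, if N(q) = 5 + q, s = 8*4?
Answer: 63362279/519495660 ≈ 0.12197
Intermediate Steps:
s = 32
p(w) = -31/20 + 32/(5*(5 + w)) (p(w) = -8/5 + (5/20 + 32/(5 + w))/5 = -8/5 + (5*(1/20) + 32/(5 + w))/5 = -8/5 + (¼ + 32/(5 + w))/5 = -8/5 + (1/20 + 32/(5*(5 + w))) = -31/20 + 32/(5*(5 + w)))
543/4201 + p(-59)/229 = 543/4201 + ((-27 - 31*(-59))/(20*(5 - 59)))/229 = 543*(1/4201) + ((1/20)*(-27 + 1829)/(-54))*(1/229) = 543/4201 + ((1/20)*(-1/54)*1802)*(1/229) = 543/4201 - 901/540*1/229 = 543/4201 - 901/123660 = 63362279/519495660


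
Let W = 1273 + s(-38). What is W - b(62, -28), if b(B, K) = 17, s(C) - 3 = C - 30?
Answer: 1191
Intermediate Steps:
s(C) = -27 + C (s(C) = 3 + (C - 30) = 3 + (-30 + C) = -27 + C)
W = 1208 (W = 1273 + (-27 - 38) = 1273 - 65 = 1208)
W - b(62, -28) = 1208 - 1*17 = 1208 - 17 = 1191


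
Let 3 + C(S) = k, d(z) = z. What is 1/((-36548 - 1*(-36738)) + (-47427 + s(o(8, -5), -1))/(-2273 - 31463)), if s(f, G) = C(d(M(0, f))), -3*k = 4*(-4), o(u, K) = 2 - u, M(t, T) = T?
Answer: 50604/9685897 ≈ 0.0052245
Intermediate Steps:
k = 16/3 (k = -4*(-4)/3 = -⅓*(-16) = 16/3 ≈ 5.3333)
C(S) = 7/3 (C(S) = -3 + 16/3 = 7/3)
s(f, G) = 7/3
1/((-36548 - 1*(-36738)) + (-47427 + s(o(8, -5), -1))/(-2273 - 31463)) = 1/((-36548 - 1*(-36738)) + (-47427 + 7/3)/(-2273 - 31463)) = 1/((-36548 + 36738) - 142274/3/(-33736)) = 1/(190 - 142274/3*(-1/33736)) = 1/(190 + 71137/50604) = 1/(9685897/50604) = 50604/9685897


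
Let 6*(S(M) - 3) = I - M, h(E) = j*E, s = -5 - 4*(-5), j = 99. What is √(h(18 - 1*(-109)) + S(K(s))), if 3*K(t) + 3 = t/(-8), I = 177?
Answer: √1815231/12 ≈ 112.28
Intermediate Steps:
s = 15 (s = -5 + 20 = 15)
K(t) = -1 - t/24 (K(t) = -1 + (t/(-8))/3 = -1 + (t*(-⅛))/3 = -1 + (-t/8)/3 = -1 - t/24)
h(E) = 99*E
S(M) = 65/2 - M/6 (S(M) = 3 + (177 - M)/6 = 3 + (59/2 - M/6) = 65/2 - M/6)
√(h(18 - 1*(-109)) + S(K(s))) = √(99*(18 - 1*(-109)) + (65/2 - (-1 - 1/24*15)/6)) = √(99*(18 + 109) + (65/2 - (-1 - 5/8)/6)) = √(99*127 + (65/2 - ⅙*(-13/8))) = √(12573 + (65/2 + 13/48)) = √(12573 + 1573/48) = √(605077/48) = √1815231/12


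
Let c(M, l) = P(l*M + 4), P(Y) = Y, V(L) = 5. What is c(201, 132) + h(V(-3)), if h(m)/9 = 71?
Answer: 27175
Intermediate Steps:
c(M, l) = 4 + M*l (c(M, l) = l*M + 4 = M*l + 4 = 4 + M*l)
h(m) = 639 (h(m) = 9*71 = 639)
c(201, 132) + h(V(-3)) = (4 + 201*132) + 639 = (4 + 26532) + 639 = 26536 + 639 = 27175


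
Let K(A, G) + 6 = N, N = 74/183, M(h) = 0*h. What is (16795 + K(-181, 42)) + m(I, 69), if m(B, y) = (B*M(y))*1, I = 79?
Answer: 3072461/183 ≈ 16789.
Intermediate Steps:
M(h) = 0
m(B, y) = 0 (m(B, y) = (B*0)*1 = 0*1 = 0)
N = 74/183 (N = 74*(1/183) = 74/183 ≈ 0.40437)
K(A, G) = -1024/183 (K(A, G) = -6 + 74/183 = -1024/183)
(16795 + K(-181, 42)) + m(I, 69) = (16795 - 1024/183) + 0 = 3072461/183 + 0 = 3072461/183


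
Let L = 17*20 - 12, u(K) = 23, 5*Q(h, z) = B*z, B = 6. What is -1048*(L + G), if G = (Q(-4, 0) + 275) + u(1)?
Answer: -656048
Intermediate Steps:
Q(h, z) = 6*z/5 (Q(h, z) = (6*z)/5 = 6*z/5)
L = 328 (L = 340 - 12 = 328)
G = 298 (G = ((6/5)*0 + 275) + 23 = (0 + 275) + 23 = 275 + 23 = 298)
-1048*(L + G) = -1048*(328 + 298) = -1048*626 = -656048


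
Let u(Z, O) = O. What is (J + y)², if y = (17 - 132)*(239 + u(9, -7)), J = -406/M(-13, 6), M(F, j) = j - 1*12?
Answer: 6373946569/9 ≈ 7.0822e+8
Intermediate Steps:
M(F, j) = -12 + j (M(F, j) = j - 12 = -12 + j)
J = 203/3 (J = -406/(-12 + 6) = -406/(-6) = -406*(-⅙) = 203/3 ≈ 67.667)
y = -26680 (y = (17 - 132)*(239 - 7) = -115*232 = -26680)
(J + y)² = (203/3 - 26680)² = (-79837/3)² = 6373946569/9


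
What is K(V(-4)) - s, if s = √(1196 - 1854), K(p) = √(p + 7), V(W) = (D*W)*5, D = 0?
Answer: √7 - I*√658 ≈ 2.6458 - 25.652*I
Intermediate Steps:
V(W) = 0 (V(W) = (0*W)*5 = 0*5 = 0)
K(p) = √(7 + p)
s = I*√658 (s = √(-658) = I*√658 ≈ 25.652*I)
K(V(-4)) - s = √(7 + 0) - I*√658 = √7 - I*√658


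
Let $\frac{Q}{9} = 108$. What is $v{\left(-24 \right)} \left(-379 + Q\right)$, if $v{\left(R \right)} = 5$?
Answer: $2965$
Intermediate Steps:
$Q = 972$ ($Q = 9 \cdot 108 = 972$)
$v{\left(-24 \right)} \left(-379 + Q\right) = 5 \left(-379 + 972\right) = 5 \cdot 593 = 2965$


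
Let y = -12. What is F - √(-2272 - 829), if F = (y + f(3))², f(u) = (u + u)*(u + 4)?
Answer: 900 - I*√3101 ≈ 900.0 - 55.687*I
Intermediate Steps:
f(u) = 2*u*(4 + u) (f(u) = (2*u)*(4 + u) = 2*u*(4 + u))
F = 900 (F = (-12 + 2*3*(4 + 3))² = (-12 + 2*3*7)² = (-12 + 42)² = 30² = 900)
F - √(-2272 - 829) = 900 - √(-2272 - 829) = 900 - √(-3101) = 900 - I*√3101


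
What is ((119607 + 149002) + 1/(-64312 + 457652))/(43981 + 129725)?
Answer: 105654664061/68325518040 ≈ 1.5463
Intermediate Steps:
((119607 + 149002) + 1/(-64312 + 457652))/(43981 + 129725) = (268609 + 1/393340)/173706 = (268609 + 1/393340)*(1/173706) = (105654664061/393340)*(1/173706) = 105654664061/68325518040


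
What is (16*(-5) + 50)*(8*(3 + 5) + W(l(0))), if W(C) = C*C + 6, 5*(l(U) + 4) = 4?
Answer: -12036/5 ≈ -2407.2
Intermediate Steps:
l(U) = -16/5 (l(U) = -4 + (⅕)*4 = -4 + ⅘ = -16/5)
W(C) = 6 + C² (W(C) = C² + 6 = 6 + C²)
(16*(-5) + 50)*(8*(3 + 5) + W(l(0))) = (16*(-5) + 50)*(8*(3 + 5) + (6 + (-16/5)²)) = (-80 + 50)*(8*8 + (6 + 256/25)) = -30*(64 + 406/25) = -30*2006/25 = -12036/5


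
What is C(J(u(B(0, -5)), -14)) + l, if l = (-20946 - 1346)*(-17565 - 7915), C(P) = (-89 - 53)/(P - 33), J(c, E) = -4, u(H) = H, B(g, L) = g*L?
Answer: 21016006062/37 ≈ 5.6800e+8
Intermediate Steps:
B(g, L) = L*g
C(P) = -142/(-33 + P)
l = 568000160 (l = -22292*(-25480) = 568000160)
C(J(u(B(0, -5)), -14)) + l = -142/(-33 - 4) + 568000160 = -142/(-37) + 568000160 = -142*(-1/37) + 568000160 = 142/37 + 568000160 = 21016006062/37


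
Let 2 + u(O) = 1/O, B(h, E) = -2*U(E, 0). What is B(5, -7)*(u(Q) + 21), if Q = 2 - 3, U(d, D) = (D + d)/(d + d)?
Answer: -18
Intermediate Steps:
U(d, D) = (D + d)/(2*d) (U(d, D) = (D + d)/((2*d)) = (D + d)*(1/(2*d)) = (D + d)/(2*d))
B(h, E) = -1 (B(h, E) = -(0 + E)/E = -E/E = -2*1/2 = -1)
Q = -1
u(O) = -2 + 1/O
B(5, -7)*(u(Q) + 21) = -((-2 + 1/(-1)) + 21) = -((-2 - 1) + 21) = -(-3 + 21) = -1*18 = -18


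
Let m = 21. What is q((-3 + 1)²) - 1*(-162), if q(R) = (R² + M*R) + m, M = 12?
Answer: 247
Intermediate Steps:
q(R) = 21 + R² + 12*R (q(R) = (R² + 12*R) + 21 = 21 + R² + 12*R)
q((-3 + 1)²) - 1*(-162) = (21 + ((-3 + 1)²)² + 12*(-3 + 1)²) - 1*(-162) = (21 + ((-2)²)² + 12*(-2)²) + 162 = (21 + 4² + 12*4) + 162 = (21 + 16 + 48) + 162 = 85 + 162 = 247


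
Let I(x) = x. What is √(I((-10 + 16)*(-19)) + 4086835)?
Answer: √4086721 ≈ 2021.6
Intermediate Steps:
√(I((-10 + 16)*(-19)) + 4086835) = √((-10 + 16)*(-19) + 4086835) = √(6*(-19) + 4086835) = √(-114 + 4086835) = √4086721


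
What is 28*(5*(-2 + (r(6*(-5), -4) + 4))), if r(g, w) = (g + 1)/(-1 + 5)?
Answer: -735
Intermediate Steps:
r(g, w) = ¼ + g/4 (r(g, w) = (1 + g)/4 = (1 + g)*(¼) = ¼ + g/4)
28*(5*(-2 + (r(6*(-5), -4) + 4))) = 28*(5*(-2 + ((¼ + (6*(-5))/4) + 4))) = 28*(5*(-2 + ((¼ + (¼)*(-30)) + 4))) = 28*(5*(-2 + ((¼ - 15/2) + 4))) = 28*(5*(-2 + (-29/4 + 4))) = 28*(5*(-2 - 13/4)) = 28*(5*(-21/4)) = 28*(-105/4) = -735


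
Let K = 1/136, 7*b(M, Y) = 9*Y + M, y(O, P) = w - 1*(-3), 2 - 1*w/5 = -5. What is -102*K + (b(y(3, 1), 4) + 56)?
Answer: 1843/28 ≈ 65.821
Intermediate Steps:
w = 35 (w = 10 - 5*(-5) = 10 + 25 = 35)
y(O, P) = 38 (y(O, P) = 35 - 1*(-3) = 35 + 3 = 38)
b(M, Y) = M/7 + 9*Y/7 (b(M, Y) = (9*Y + M)/7 = (M + 9*Y)/7 = M/7 + 9*Y/7)
K = 1/136 ≈ 0.0073529
-102*K + (b(y(3, 1), 4) + 56) = -102*1/136 + (((⅐)*38 + (9/7)*4) + 56) = -¾ + ((38/7 + 36/7) + 56) = -¾ + (74/7 + 56) = -¾ + 466/7 = 1843/28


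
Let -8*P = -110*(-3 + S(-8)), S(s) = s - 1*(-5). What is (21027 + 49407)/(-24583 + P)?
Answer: -140868/49331 ≈ -2.8556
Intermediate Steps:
S(s) = 5 + s (S(s) = s + 5 = 5 + s)
P = -165/2 (P = -(-55)*(-3 + (5 - 8))/4 = -(-55)*(-3 - 3)/4 = -(-55)*(-6)/4 = -⅛*660 = -165/2 ≈ -82.500)
(21027 + 49407)/(-24583 + P) = (21027 + 49407)/(-24583 - 165/2) = 70434/(-49331/2) = 70434*(-2/49331) = -140868/49331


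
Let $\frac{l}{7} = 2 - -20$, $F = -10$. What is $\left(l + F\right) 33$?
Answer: $4752$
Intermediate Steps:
$l = 154$ ($l = 7 \left(2 - -20\right) = 7 \left(2 + 20\right) = 7 \cdot 22 = 154$)
$\left(l + F\right) 33 = \left(154 - 10\right) 33 = 144 \cdot 33 = 4752$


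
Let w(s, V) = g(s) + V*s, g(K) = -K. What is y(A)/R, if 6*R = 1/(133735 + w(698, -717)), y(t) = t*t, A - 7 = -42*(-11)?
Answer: -484920301614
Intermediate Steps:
A = 469 (A = 7 - 42*(-11) = 7 + 462 = 469)
w(s, V) = -s + V*s
y(t) = t²
R = -1/2204574 (R = 1/(6*(133735 + 698*(-1 - 717))) = 1/(6*(133735 + 698*(-718))) = 1/(6*(133735 - 501164)) = (⅙)/(-367429) = (⅙)*(-1/367429) = -1/2204574 ≈ -4.5360e-7)
y(A)/R = 469²/(-1/2204574) = 219961*(-2204574) = -484920301614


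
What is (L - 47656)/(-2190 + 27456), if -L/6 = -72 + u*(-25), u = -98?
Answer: -30962/12633 ≈ -2.4509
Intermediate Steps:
L = -14268 (L = -6*(-72 - 98*(-25)) = -6*(-72 + 2450) = -6*2378 = -14268)
(L - 47656)/(-2190 + 27456) = (-14268 - 47656)/(-2190 + 27456) = -61924/25266 = -61924*1/25266 = -30962/12633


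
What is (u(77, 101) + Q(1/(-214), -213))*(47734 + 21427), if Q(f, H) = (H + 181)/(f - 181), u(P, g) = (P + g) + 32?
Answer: 563053394878/38735 ≈ 1.4536e+7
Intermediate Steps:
u(P, g) = 32 + P + g
Q(f, H) = (181 + H)/(-181 + f)
(u(77, 101) + Q(1/(-214), -213))*(47734 + 21427) = ((32 + 77 + 101) + (181 - 213)/(-181 + 1/(-214)))*(47734 + 21427) = (210 - 32/(-181 - 1/214))*69161 = (210 - 32/(-38735/214))*69161 = (210 - 214/38735*(-32))*69161 = (210 + 6848/38735)*69161 = (8141198/38735)*69161 = 563053394878/38735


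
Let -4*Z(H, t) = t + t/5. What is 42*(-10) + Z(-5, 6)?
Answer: -2109/5 ≈ -421.80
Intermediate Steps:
Z(H, t) = -3*t/10 (Z(H, t) = -(t + t/5)/4 = -3*t/10)
42*(-10) + Z(-5, 6) = 42*(-10) - 3/10*6 = -420 - 9/5 = -2109/5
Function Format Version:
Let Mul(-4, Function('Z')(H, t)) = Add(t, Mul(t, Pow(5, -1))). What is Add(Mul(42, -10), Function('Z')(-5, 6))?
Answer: Rational(-2109, 5) ≈ -421.80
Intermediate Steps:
Function('Z')(H, t) = Mul(Rational(-3, 10), t) (Function('Z')(H, t) = Mul(Rational(-1, 4), Add(t, Mul(t, Pow(5, -1)))) = Mul(Rational(-1, 4), Add(t, Mul(t, Rational(1, 5)))) = Mul(Rational(-1, 4), Add(t, Mul(Rational(1, 5), t))) = Mul(Rational(-1, 4), Mul(Rational(6, 5), t)) = Mul(Rational(-3, 10), t))
Add(Mul(42, -10), Function('Z')(-5, 6)) = Add(Mul(42, -10), Mul(Rational(-3, 10), 6)) = Add(-420, Rational(-9, 5)) = Rational(-2109, 5)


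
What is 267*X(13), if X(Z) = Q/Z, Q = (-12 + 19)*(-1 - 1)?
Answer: -3738/13 ≈ -287.54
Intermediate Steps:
Q = -14 (Q = 7*(-2) = -14)
X(Z) = -14/Z
267*X(13) = 267*(-14/13) = -3738/13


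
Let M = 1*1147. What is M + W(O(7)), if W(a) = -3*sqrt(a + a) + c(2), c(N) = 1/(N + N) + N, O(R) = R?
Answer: 4597/4 - 3*sqrt(14) ≈ 1138.0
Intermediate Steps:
M = 1147
c(N) = N + 1/(2*N) (c(N) = 1/(2*N) + N = N + 1/(2*N))
W(a) = 9/4 - 3*sqrt(2)*sqrt(a) (W(a) = -3*sqrt(a + a) + (2 + (1/2)/2) = -3*sqrt(2)*sqrt(a) + (2 + (1/2)*(1/2)) = -3*sqrt(2)*sqrt(a) + (2 + 1/4) = -3*sqrt(2)*sqrt(a) + 9/4 = 9/4 - 3*sqrt(2)*sqrt(a))
M + W(O(7)) = 1147 + (9/4 - 3*sqrt(2)*sqrt(7)) = 1147 + (9/4 - 3*sqrt(14)) = 4597/4 - 3*sqrt(14)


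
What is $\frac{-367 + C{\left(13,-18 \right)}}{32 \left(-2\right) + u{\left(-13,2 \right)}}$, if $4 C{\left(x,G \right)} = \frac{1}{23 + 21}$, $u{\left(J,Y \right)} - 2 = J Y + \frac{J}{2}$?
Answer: $\frac{64591}{16632} \approx 3.8835$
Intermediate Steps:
$u{\left(J,Y \right)} = 2 + \frac{J}{2} + J Y$ ($u{\left(J,Y \right)} = 2 + \left(J Y + \frac{J}{2}\right) = 2 + \left(\frac{J}{2} + J Y\right) = 2 + \frac{J}{2} + J Y$)
$C{\left(x,G \right)} = \frac{1}{176}$ ($C{\left(x,G \right)} = \frac{1}{4 \left(23 + 21\right)} = \frac{1}{4 \cdot 44} = \frac{1}{4} \cdot \frac{1}{44} = \frac{1}{176}$)
$\frac{-367 + C{\left(13,-18 \right)}}{32 \left(-2\right) + u{\left(-13,2 \right)}} = \frac{-367 + \frac{1}{176}}{32 \left(-2\right) + \left(2 + \frac{1}{2} \left(-13\right) - 26\right)} = - \frac{64591}{176 \left(-64 - \frac{61}{2}\right)} = - \frac{64591}{176 \left(- \frac{189}{2}\right)} = \left(- \frac{64591}{176}\right) \left(- \frac{2}{189}\right) = \frac{64591}{16632}$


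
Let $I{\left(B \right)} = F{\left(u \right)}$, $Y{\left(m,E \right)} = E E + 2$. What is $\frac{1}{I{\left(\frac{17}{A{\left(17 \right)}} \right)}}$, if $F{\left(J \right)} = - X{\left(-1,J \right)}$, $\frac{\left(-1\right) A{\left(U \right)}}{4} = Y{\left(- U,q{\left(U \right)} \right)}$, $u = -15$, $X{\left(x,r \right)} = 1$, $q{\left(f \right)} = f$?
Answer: $-1$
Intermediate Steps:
$Y{\left(m,E \right)} = 2 + E^{2}$ ($Y{\left(m,E \right)} = E^{2} + 2 = 2 + E^{2}$)
$A{\left(U \right)} = -8 - 4 U^{2}$ ($A{\left(U \right)} = - 4 \left(2 + U^{2}\right) = -8 - 4 U^{2}$)
$F{\left(J \right)} = -1$ ($F{\left(J \right)} = \left(-1\right) 1 = -1$)
$I{\left(B \right)} = -1$
$\frac{1}{I{\left(\frac{17}{A{\left(17 \right)}} \right)}} = \frac{1}{-1} = -1$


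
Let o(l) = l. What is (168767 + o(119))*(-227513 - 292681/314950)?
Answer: -6050806402433733/157475 ≈ -3.8424e+10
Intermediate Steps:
(168767 + o(119))*(-227513 - 292681/314950) = (168767 + 119)*(-227513 - 292681/314950) = 168886*(-227513 - 292681*1/314950) = 168886*(-227513 - 292681/314950) = 168886*(-71655512031/314950) = -6050806402433733/157475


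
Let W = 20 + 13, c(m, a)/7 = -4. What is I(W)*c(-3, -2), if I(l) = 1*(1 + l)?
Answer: -952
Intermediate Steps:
c(m, a) = -28 (c(m, a) = 7*(-4) = -28)
W = 33
I(l) = 1 + l
I(W)*c(-3, -2) = (1 + 33)*(-28) = 34*(-28) = -952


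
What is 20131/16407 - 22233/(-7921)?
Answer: 524234482/129959847 ≈ 4.0338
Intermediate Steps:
20131/16407 - 22233/(-7921) = 20131*(1/16407) - 22233*(-1/7921) = 20131/16407 + 22233/7921 = 524234482/129959847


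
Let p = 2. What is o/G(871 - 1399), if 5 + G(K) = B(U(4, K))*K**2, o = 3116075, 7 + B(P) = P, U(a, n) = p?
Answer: -124643/55757 ≈ -2.2355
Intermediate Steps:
U(a, n) = 2
B(P) = -7 + P
G(K) = -5 - 5*K**2 (G(K) = -5 + (-7 + 2)*K**2 = -5 - 5*K**2)
o/G(871 - 1399) = 3116075/(-5 - 5*(871 - 1399)**2) = 3116075/(-5 - 5*(-528)**2) = 3116075/(-5 - 5*278784) = 3116075/(-5 - 1393920) = 3116075/(-1393925) = 3116075*(-1/1393925) = -124643/55757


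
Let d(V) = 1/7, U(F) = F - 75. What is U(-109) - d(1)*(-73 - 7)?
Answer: -1208/7 ≈ -172.57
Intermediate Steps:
U(F) = -75 + F
d(V) = ⅐
U(-109) - d(1)*(-73 - 7) = (-75 - 109) - (-73 - 7)/7 = -184 - (-80)/7 = -184 - 1*(-80/7) = -184 + 80/7 = -1208/7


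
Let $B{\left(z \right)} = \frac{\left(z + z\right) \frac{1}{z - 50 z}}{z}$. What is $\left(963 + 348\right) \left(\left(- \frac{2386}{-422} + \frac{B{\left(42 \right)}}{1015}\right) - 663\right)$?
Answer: $- \frac{63305189868707}{73458595} \approx -8.6178 \cdot 10^{5}$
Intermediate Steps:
$B{\left(z \right)} = - \frac{2}{49 z}$ ($B{\left(z \right)} = \frac{2 z \frac{1}{\left(-49\right) z}}{z} = \frac{2 z \left(- \frac{1}{49 z}\right)}{z} = - \frac{2}{49 z}$)
$\left(963 + 348\right) \left(\left(- \frac{2386}{-422} + \frac{B{\left(42 \right)}}{1015}\right) - 663\right) = \left(963 + 348\right) \left(\left(- \frac{2386}{-422} + \frac{\left(- \frac{2}{49}\right) \frac{1}{42}}{1015}\right) - 663\right) = 1311 \left(\left(\left(-2386\right) \left(- \frac{1}{422}\right) + \left(- \frac{2}{49}\right) \frac{1}{42} \cdot \frac{1}{1015}\right) - 663\right) = 1311 \left(\left(\frac{1193}{211} - \frac{1}{1044435}\right) - 663\right) = 1311 \left(\frac{1246010744}{220375785} - 663\right) = 1311 \left(- \frac{144863134711}{220375785}\right) = - \frac{63305189868707}{73458595}$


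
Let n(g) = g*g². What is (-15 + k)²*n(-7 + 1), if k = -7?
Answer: -104544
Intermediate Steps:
n(g) = g³
(-15 + k)²*n(-7 + 1) = (-15 - 7)²*(-7 + 1)³ = (-22)²*(-6)³ = 484*(-216) = -104544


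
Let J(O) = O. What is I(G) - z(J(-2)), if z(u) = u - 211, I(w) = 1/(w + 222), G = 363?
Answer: 124606/585 ≈ 213.00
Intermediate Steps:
I(w) = 1/(222 + w)
z(u) = -211 + u
I(G) - z(J(-2)) = 1/(222 + 363) - (-211 - 2) = 1/585 - 1*(-213) = 1/585 + 213 = 124606/585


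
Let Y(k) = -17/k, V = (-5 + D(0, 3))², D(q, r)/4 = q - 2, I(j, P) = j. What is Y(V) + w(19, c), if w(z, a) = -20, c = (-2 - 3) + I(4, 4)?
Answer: -3397/169 ≈ -20.101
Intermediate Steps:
c = -1 (c = (-2 - 3) + 4 = -5 + 4 = -1)
D(q, r) = -8 + 4*q (D(q, r) = 4*(q - 2) = 4*(-2 + q) = -8 + 4*q)
V = 169 (V = (-5 + (-8 + 4*0))² = (-5 + (-8 + 0))² = (-5 - 8)² = (-13)² = 169)
Y(V) + w(19, c) = -17/169 - 20 = -3397/169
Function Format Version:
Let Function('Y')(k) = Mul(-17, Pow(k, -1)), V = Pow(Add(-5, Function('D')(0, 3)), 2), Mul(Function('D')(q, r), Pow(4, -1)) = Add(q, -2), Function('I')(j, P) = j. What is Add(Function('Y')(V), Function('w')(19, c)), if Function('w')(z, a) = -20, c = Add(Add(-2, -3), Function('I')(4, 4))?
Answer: Rational(-3397, 169) ≈ -20.101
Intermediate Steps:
c = -1 (c = Add(Add(-2, -3), 4) = Add(-5, 4) = -1)
Function('D')(q, r) = Add(-8, Mul(4, q)) (Function('D')(q, r) = Mul(4, Add(q, -2)) = Mul(4, Add(-2, q)) = Add(-8, Mul(4, q)))
V = 169 (V = Pow(Add(-5, Add(-8, Mul(4, 0))), 2) = Pow(Add(-5, Add(-8, 0)), 2) = Pow(Add(-5, -8), 2) = Pow(-13, 2) = 169)
Add(Function('Y')(V), Function('w')(19, c)) = Add(Mul(-17, Pow(169, -1)), -20) = Add(Mul(-17, Rational(1, 169)), -20) = Add(Rational(-17, 169), -20) = Rational(-3397, 169)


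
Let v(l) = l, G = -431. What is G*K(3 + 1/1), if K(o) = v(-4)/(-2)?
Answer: -862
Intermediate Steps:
K(o) = 2 (K(o) = -4/(-2) = -4*(-½) = 2)
G*K(3 + 1/1) = -431*2 = -862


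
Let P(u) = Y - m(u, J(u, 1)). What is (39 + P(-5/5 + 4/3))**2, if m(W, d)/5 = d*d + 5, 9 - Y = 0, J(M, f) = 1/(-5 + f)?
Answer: 131769/256 ≈ 514.72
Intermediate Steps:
Y = 9 (Y = 9 - 1*0 = 9 + 0 = 9)
m(W, d) = 25 + 5*d**2 (m(W, d) = 5*(d*d + 5) = 5*(d**2 + 5) = 5*(5 + d**2) = 25 + 5*d**2)
P(u) = -261/16 (P(u) = 9 - (25 + 5*(1/(-5 + 1))**2) = 9 - (25 + 5*(1/(-4))**2) = 9 - (25 + 5*(-1/4)**2) = 9 - (25 + 5*(1/16)) = 9 - (25 + 5/16) = 9 - 1*405/16 = 9 - 405/16 = -261/16)
(39 + P(-5/5 + 4/3))**2 = (39 - 261/16)**2 = (363/16)**2 = 131769/256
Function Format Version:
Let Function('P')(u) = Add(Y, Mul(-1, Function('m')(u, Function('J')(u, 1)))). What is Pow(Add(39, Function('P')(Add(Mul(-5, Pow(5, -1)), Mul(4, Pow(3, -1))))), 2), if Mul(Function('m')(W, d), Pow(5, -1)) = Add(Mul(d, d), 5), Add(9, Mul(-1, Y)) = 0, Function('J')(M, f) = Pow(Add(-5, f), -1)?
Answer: Rational(131769, 256) ≈ 514.72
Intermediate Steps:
Y = 9 (Y = Add(9, Mul(-1, 0)) = Add(9, 0) = 9)
Function('m')(W, d) = Add(25, Mul(5, Pow(d, 2))) (Function('m')(W, d) = Mul(5, Add(Mul(d, d), 5)) = Mul(5, Add(Pow(d, 2), 5)) = Mul(5, Add(5, Pow(d, 2))) = Add(25, Mul(5, Pow(d, 2))))
Function('P')(u) = Rational(-261, 16) (Function('P')(u) = Add(9, Mul(-1, Add(25, Mul(5, Pow(Pow(Add(-5, 1), -1), 2))))) = Add(9, Mul(-1, Add(25, Mul(5, Pow(Pow(-4, -1), 2))))) = Add(9, Mul(-1, Add(25, Mul(5, Pow(Rational(-1, 4), 2))))) = Add(9, Mul(-1, Add(25, Mul(5, Rational(1, 16))))) = Add(9, Mul(-1, Add(25, Rational(5, 16)))) = Add(9, Mul(-1, Rational(405, 16))) = Add(9, Rational(-405, 16)) = Rational(-261, 16))
Pow(Add(39, Function('P')(Add(Mul(-5, Pow(5, -1)), Mul(4, Pow(3, -1))))), 2) = Pow(Add(39, Rational(-261, 16)), 2) = Pow(Rational(363, 16), 2) = Rational(131769, 256)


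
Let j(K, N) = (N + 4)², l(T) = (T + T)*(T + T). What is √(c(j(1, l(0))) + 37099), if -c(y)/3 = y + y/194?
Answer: √348610531/97 ≈ 192.49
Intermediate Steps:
l(T) = 4*T² (l(T) = (2*T)*(2*T) = 4*T²)
j(K, N) = (4 + N)²
c(y) = -585*y/194 (c(y) = -3*(y + y/194) = -585*y/194)
√(c(j(1, l(0))) + 37099) = √(-585*(4 + 4*0²)²/194 + 37099) = √(-585*(4 + 4*0)²/194 + 37099) = √(-585*(4 + 0)²/194 + 37099) = √(-585/194*4² + 37099) = √(-585/194*16 + 37099) = √(-4680/97 + 37099) = √(3593923/97) = √348610531/97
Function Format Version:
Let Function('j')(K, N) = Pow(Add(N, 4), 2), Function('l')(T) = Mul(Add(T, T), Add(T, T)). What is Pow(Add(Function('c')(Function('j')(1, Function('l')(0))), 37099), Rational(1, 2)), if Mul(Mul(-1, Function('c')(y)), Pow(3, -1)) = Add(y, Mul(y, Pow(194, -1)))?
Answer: Mul(Rational(1, 97), Pow(348610531, Rational(1, 2))) ≈ 192.49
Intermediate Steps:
Function('l')(T) = Mul(4, Pow(T, 2)) (Function('l')(T) = Mul(Mul(2, T), Mul(2, T)) = Mul(4, Pow(T, 2)))
Function('j')(K, N) = Pow(Add(4, N), 2)
Function('c')(y) = Mul(Rational(-585, 194), y) (Function('c')(y) = Mul(-3, Add(y, Mul(y, Pow(194, -1)))) = Mul(-3, Add(y, Mul(y, Rational(1, 194)))) = Mul(-3, Add(y, Mul(Rational(1, 194), y))) = Mul(-3, Mul(Rational(195, 194), y)) = Mul(Rational(-585, 194), y))
Pow(Add(Function('c')(Function('j')(1, Function('l')(0))), 37099), Rational(1, 2)) = Pow(Add(Mul(Rational(-585, 194), Pow(Add(4, Mul(4, Pow(0, 2))), 2)), 37099), Rational(1, 2)) = Pow(Add(Mul(Rational(-585, 194), Pow(Add(4, Mul(4, 0)), 2)), 37099), Rational(1, 2)) = Pow(Add(Mul(Rational(-585, 194), Pow(Add(4, 0), 2)), 37099), Rational(1, 2)) = Pow(Add(Mul(Rational(-585, 194), Pow(4, 2)), 37099), Rational(1, 2)) = Pow(Add(Mul(Rational(-585, 194), 16), 37099), Rational(1, 2)) = Pow(Add(Rational(-4680, 97), 37099), Rational(1, 2)) = Pow(Rational(3593923, 97), Rational(1, 2)) = Mul(Rational(1, 97), Pow(348610531, Rational(1, 2)))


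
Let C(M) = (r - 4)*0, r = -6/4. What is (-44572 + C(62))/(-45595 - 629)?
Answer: 11143/11556 ≈ 0.96426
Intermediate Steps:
r = -3/2 (r = -6*¼ = -3/2 ≈ -1.5000)
C(M) = 0 (C(M) = (-3/2 - 4)*0 = -11/2*0 = 0)
(-44572 + C(62))/(-45595 - 629) = (-44572 + 0)/(-45595 - 629) = -44572/(-46224) = -44572*(-1/46224) = 11143/11556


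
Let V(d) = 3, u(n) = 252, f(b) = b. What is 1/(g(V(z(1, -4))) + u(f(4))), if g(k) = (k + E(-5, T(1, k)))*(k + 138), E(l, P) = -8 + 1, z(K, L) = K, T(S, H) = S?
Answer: -1/312 ≈ -0.0032051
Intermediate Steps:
E(l, P) = -7
g(k) = (-7 + k)*(138 + k) (g(k) = (k - 7)*(k + 138) = (-7 + k)*(138 + k))
1/(g(V(z(1, -4))) + u(f(4))) = 1/((-966 + 3**2 + 131*3) + 252) = 1/((-966 + 9 + 393) + 252) = 1/(-564 + 252) = 1/(-312) = -1/312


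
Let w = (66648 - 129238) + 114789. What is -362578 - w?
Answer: -414777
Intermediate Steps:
w = 52199 (w = -62590 + 114789 = 52199)
-362578 - w = -362578 - 1*52199 = -362578 - 52199 = -414777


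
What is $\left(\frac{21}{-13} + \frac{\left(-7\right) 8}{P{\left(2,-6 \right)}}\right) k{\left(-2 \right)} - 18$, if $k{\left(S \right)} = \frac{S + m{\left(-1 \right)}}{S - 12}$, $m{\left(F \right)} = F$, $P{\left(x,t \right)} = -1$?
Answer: $- \frac{165}{26} \approx -6.3462$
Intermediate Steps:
$k{\left(S \right)} = \frac{-1 + S}{-12 + S}$ ($k{\left(S \right)} = \frac{S - 1}{S - 12} = \frac{-1 + S}{-12 + S}$)
$\left(\frac{21}{-13} + \frac{\left(-7\right) 8}{P{\left(2,-6 \right)}}\right) k{\left(-2 \right)} - 18 = \left(\frac{21}{-13} + \frac{\left(-7\right) 8}{-1}\right) \frac{-1 - 2}{-12 - 2} - 18 = \left(21 \left(- \frac{1}{13}\right) - -56\right) \frac{1}{-14} \left(-3\right) - 18 = \left(- \frac{21}{13} + 56\right) \left(\left(- \frac{1}{14}\right) \left(-3\right)\right) - 18 = \frac{707}{13} \cdot \frac{3}{14} - 18 = \frac{303}{26} - 18 = - \frac{165}{26}$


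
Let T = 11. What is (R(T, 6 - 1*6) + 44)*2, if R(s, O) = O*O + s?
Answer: 110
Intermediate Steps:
R(s, O) = s + O² (R(s, O) = O² + s = s + O²)
(R(T, 6 - 1*6) + 44)*2 = ((11 + (6 - 1*6)²) + 44)*2 = ((11 + (6 - 6)²) + 44)*2 = ((11 + 0²) + 44)*2 = ((11 + 0) + 44)*2 = (11 + 44)*2 = 55*2 = 110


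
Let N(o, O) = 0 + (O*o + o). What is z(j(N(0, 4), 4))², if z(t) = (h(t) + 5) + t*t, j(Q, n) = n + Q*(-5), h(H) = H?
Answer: 625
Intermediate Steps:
N(o, O) = o + O*o (N(o, O) = 0 + (o + O*o) = o + O*o)
j(Q, n) = n - 5*Q
z(t) = 5 + t + t² (z(t) = (t + 5) + t*t = (5 + t) + t² = 5 + t + t²)
z(j(N(0, 4), 4))² = (5 + (4 - 0*(1 + 4)) + (4 - 0*(1 + 4))²)² = (5 + (4 - 0*5) + (4 - 0*5)²)² = (5 + (4 - 5*0) + (4 - 5*0)²)² = (5 + (4 + 0) + (4 + 0)²)² = (5 + 4 + 4²)² = (5 + 4 + 16)² = 25² = 625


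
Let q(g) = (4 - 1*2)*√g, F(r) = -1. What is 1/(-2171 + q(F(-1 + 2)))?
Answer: -2171/4713245 - 2*I/4713245 ≈ -0.00046062 - 4.2434e-7*I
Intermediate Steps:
q(g) = 2*√g (q(g) = (4 - 2)*√g = 2*√g)
1/(-2171 + q(F(-1 + 2))) = 1/(-2171 + 2*√(-1)) = 1/(-2171 + 2*I) = (-2171 - 2*I)/4713245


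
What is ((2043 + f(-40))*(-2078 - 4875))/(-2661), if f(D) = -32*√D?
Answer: 4734993/887 - 444992*I*√10/2661 ≈ 5338.2 - 528.82*I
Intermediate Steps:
((2043 + f(-40))*(-2078 - 4875))/(-2661) = ((2043 - 64*I*√10)*(-2078 - 4875))/(-2661) = ((2043 - 64*I*√10)*(-6953))*(-1/2661) = (-14204979 + 444992*I*√10)*(-1/2661) = 4734993/887 - 444992*I*√10/2661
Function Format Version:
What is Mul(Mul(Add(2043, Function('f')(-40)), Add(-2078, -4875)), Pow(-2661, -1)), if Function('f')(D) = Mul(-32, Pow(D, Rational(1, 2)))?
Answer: Add(Rational(4734993, 887), Mul(Rational(-444992, 2661), I, Pow(10, Rational(1, 2)))) ≈ Add(5338.2, Mul(-528.82, I))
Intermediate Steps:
Mul(Mul(Add(2043, Function('f')(-40)), Add(-2078, -4875)), Pow(-2661, -1)) = Mul(Mul(Add(2043, Mul(-32, Pow(-40, Rational(1, 2)))), Add(-2078, -4875)), Pow(-2661, -1)) = Mul(Mul(Add(2043, Mul(-32, Mul(2, I, Pow(10, Rational(1, 2))))), -6953), Rational(-1, 2661)) = Mul(Mul(Add(2043, Mul(-64, I, Pow(10, Rational(1, 2)))), -6953), Rational(-1, 2661)) = Mul(Add(-14204979, Mul(444992, I, Pow(10, Rational(1, 2)))), Rational(-1, 2661)) = Add(Rational(4734993, 887), Mul(Rational(-444992, 2661), I, Pow(10, Rational(1, 2))))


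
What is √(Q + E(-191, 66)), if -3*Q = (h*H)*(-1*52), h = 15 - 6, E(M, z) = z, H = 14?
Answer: 15*√10 ≈ 47.434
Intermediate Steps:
h = 9
Q = 2184 (Q = -9*14*(-1*52)/3 = -42*(-52) = -⅓*(-6552) = 2184)
√(Q + E(-191, 66)) = √(2184 + 66) = √2250 = 15*√10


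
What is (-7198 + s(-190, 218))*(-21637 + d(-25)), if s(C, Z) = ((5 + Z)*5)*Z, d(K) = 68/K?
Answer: -127605100896/25 ≈ -5.1042e+9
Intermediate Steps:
s(C, Z) = Z*(25 + 5*Z) (s(C, Z) = (25 + 5*Z)*Z = Z*(25 + 5*Z))
(-7198 + s(-190, 218))*(-21637 + d(-25)) = (-7198 + 5*218*(5 + 218))*(-21637 + 68/(-25)) = (-7198 + 5*218*223)*(-21637 + 68*(-1/25)) = (-7198 + 243070)*(-21637 - 68/25) = 235872*(-540993/25) = -127605100896/25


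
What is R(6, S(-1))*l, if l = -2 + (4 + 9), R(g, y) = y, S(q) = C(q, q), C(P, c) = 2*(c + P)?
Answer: -44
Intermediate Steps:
C(P, c) = 2*P + 2*c (C(P, c) = 2*(P + c) = 2*P + 2*c)
S(q) = 4*q (S(q) = 2*q + 2*q = 4*q)
l = 11 (l = -2 + 13 = 11)
R(6, S(-1))*l = (4*(-1))*11 = -4*11 = -44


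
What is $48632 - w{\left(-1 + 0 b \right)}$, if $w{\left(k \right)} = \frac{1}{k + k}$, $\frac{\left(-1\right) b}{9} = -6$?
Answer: $\frac{97265}{2} \approx 48633.0$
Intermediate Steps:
$b = 54$ ($b = \left(-9\right) \left(-6\right) = 54$)
$w{\left(k \right)} = \frac{1}{2 k}$
$48632 - w{\left(-1 + 0 b \right)} = 48632 - \frac{1}{2 \left(-1 + 0 \cdot 54\right)} = 48632 - \frac{1}{2 \left(-1 + 0\right)} = 48632 - \frac{1}{2 \left(-1\right)} = 48632 - \frac{1}{2} \left(-1\right) = 48632 - - \frac{1}{2} = 48632 + \frac{1}{2} = \frac{97265}{2}$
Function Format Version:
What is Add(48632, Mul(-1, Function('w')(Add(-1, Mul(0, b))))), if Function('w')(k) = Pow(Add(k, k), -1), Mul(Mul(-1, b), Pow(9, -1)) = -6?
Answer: Rational(97265, 2) ≈ 48633.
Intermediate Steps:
b = 54 (b = Mul(-9, -6) = 54)
Function('w')(k) = Mul(Rational(1, 2), Pow(k, -1)) (Function('w')(k) = Pow(Mul(2, k), -1) = Mul(Rational(1, 2), Pow(k, -1)))
Add(48632, Mul(-1, Function('w')(Add(-1, Mul(0, b))))) = Add(48632, Mul(-1, Mul(Rational(1, 2), Pow(Add(-1, Mul(0, 54)), -1)))) = Add(48632, Mul(-1, Mul(Rational(1, 2), Pow(Add(-1, 0), -1)))) = Add(48632, Mul(-1, Mul(Rational(1, 2), Pow(-1, -1)))) = Add(48632, Mul(-1, Mul(Rational(1, 2), -1))) = Add(48632, Mul(-1, Rational(-1, 2))) = Add(48632, Rational(1, 2)) = Rational(97265, 2)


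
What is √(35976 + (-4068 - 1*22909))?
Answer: √8999 ≈ 94.863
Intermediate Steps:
√(35976 + (-4068 - 1*22909)) = √(35976 + (-4068 - 22909)) = √(35976 - 26977) = √8999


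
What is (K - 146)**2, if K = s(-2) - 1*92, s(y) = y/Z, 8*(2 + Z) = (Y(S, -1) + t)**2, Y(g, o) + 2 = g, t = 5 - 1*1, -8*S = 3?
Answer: 40992481156/731025 ≈ 56075.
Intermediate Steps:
S = -3/8 (S = -1/8*3 = -3/8 ≈ -0.37500)
t = 4 (t = 5 - 1 = 4)
Y(g, o) = -2 + g
Z = -855/512 (Z = -2 + ((-2 - 3/8) + 4)**2/8 = -2 + (-19/8 + 4)**2/8 = -2 + (13/8)**2/8 = -2 + (1/8)*(169/64) = -2 + 169/512 = -855/512 ≈ -1.6699)
s(y) = -512*y/855 (s(y) = y/(-855/512) = y*(-512/855) = -512*y/855)
K = -77636/855 (K = -512/855*(-2) - 1*92 = 1024/855 - 92 = -77636/855 ≈ -90.802)
(K - 146)**2 = (-77636/855 - 146)**2 = (-202466/855)**2 = 40992481156/731025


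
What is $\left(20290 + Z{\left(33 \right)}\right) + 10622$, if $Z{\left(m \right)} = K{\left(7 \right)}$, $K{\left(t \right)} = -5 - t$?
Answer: $30900$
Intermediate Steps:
$Z{\left(m \right)} = -12$ ($Z{\left(m \right)} = -5 - 7 = -12$)
$\left(20290 + Z{\left(33 \right)}\right) + 10622 = \left(20290 - 12\right) + 10622 = 20278 + 10622 = 30900$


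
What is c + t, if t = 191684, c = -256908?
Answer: -65224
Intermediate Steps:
c + t = -256908 + 191684 = -65224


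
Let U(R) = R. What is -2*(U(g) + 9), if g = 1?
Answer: -20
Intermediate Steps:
-2*(U(g) + 9) = -2*(1 + 9) = -2*10 = -20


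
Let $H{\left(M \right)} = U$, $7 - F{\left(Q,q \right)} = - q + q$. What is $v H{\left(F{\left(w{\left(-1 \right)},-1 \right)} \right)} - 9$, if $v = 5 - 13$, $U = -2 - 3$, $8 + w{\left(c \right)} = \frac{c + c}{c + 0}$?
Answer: $31$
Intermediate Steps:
$w{\left(c \right)} = -6$ ($w{\left(c \right)} = -8 + \frac{c + c}{c + 0} = -8 + \frac{2 c}{c} = -8 + 2 = -6$)
$U = -5$
$F{\left(Q,q \right)} = 7$ ($F{\left(Q,q \right)} = 7 - \left(- q + q\right) = 7 - 0 = 7 + 0 = 7$)
$v = -8$
$H{\left(M \right)} = -5$
$v H{\left(F{\left(w{\left(-1 \right)},-1 \right)} \right)} - 9 = \left(-8\right) \left(-5\right) - 9 = 40 - 9 = 31$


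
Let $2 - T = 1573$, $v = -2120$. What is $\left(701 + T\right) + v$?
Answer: $-2990$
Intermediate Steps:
$T = -1571$ ($T = 2 - 1573 = -1571$)
$\left(701 + T\right) + v = \left(701 - 1571\right) - 2120 = -870 - 2120 = -2990$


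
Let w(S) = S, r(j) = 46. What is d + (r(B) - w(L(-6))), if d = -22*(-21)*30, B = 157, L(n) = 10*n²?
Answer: 13546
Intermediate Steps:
d = 13860 (d = 462*30 = 13860)
d + (r(B) - w(L(-6))) = 13860 + (46 - 10*(-6)²) = 13860 + (46 - 10*36) = 13860 + (46 - 1*360) = 13860 + (46 - 360) = 13860 - 314 = 13546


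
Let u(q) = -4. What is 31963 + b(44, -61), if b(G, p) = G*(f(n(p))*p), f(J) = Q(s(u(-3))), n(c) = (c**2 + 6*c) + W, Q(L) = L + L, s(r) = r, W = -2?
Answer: 53435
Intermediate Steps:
Q(L) = 2*L
n(c) = -2 + c**2 + 6*c (n(c) = (c**2 + 6*c) - 2 = -2 + c**2 + 6*c)
f(J) = -8 (f(J) = 2*(-4) = -8)
b(G, p) = -8*G*p (b(G, p) = G*(-8*p) = -8*G*p)
31963 + b(44, -61) = 31963 - 8*44*(-61) = 31963 + 21472 = 53435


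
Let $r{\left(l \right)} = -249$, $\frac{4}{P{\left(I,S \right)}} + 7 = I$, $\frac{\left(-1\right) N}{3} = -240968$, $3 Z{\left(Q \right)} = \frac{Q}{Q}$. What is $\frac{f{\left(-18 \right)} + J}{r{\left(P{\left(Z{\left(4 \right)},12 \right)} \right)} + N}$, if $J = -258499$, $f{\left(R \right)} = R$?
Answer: $- \frac{258517}{722655} \approx -0.35773$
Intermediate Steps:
$Z{\left(Q \right)} = \frac{1}{3}$ ($Z{\left(Q \right)} = \frac{Q \frac{1}{Q}}{3} = \frac{1}{3} \cdot 1 = \frac{1}{3}$)
$N = 722904$ ($N = \left(-3\right) \left(-240968\right) = 722904$)
$P{\left(I,S \right)} = \frac{4}{-7 + I}$
$\frac{f{\left(-18 \right)} + J}{r{\left(P{\left(Z{\left(4 \right)},12 \right)} \right)} + N} = \frac{-18 - 258499}{-249 + 722904} = - \frac{258517}{722655}$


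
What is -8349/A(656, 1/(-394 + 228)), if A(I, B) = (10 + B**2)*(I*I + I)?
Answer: -1742917/899731716 ≈ -0.0019372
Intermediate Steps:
A(I, B) = (10 + B**2)*(I + I**2) (A(I, B) = (10 + B**2)*(I**2 + I) = (10 + B**2)*(I + I**2))
-8349/A(656, 1/(-394 + 228)) = -8349*1/(656*(10 + (1/(-394 + 228))**2 + 10*656 + 656*(1/(-394 + 228))**2)) = -8349*1/(656*(10 + (1/(-166))**2 + 6560 + 656*(1/(-166))**2)) = -8349*1/(656*(10 + (-1/166)**2 + 6560 + 656*(-1/166)**2)) = -8349*1/(656*(10 + 1/27556 + 6560 + 656*(1/27556))) = -8349*1/(656*(10 + 1/27556 + 6560 + 164/6889)) = -8349/(656*(181043577/27556)) = -8349/29691146628/6889 = -8349*6889/29691146628 = -1742917/899731716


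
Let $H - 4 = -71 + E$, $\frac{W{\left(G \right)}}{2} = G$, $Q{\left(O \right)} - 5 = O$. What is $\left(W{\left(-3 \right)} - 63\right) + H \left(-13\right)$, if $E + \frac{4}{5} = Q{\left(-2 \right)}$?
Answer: $\frac{3867}{5} \approx 773.4$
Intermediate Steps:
$Q{\left(O \right)} = 5 + O$
$W{\left(G \right)} = 2 G$
$E = \frac{11}{5}$ ($E = - \frac{4}{5} + \left(5 - 2\right) = - \frac{4}{5} + 3 = \frac{11}{5} \approx 2.2$)
$H = - \frac{324}{5}$ ($H = 4 + \left(-71 + \frac{11}{5}\right) = 4 - \frac{344}{5} = - \frac{324}{5} \approx -64.8$)
$\left(W{\left(-3 \right)} - 63\right) + H \left(-13\right) = \left(2 \left(-3\right) - 63\right) - - \frac{4212}{5} = \left(-6 - 63\right) + \frac{4212}{5} = -69 + \frac{4212}{5} = \frac{3867}{5}$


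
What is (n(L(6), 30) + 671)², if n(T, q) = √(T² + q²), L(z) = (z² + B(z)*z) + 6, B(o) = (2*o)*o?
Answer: 675817 + 8052*√6266 ≈ 1.3132e+6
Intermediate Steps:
B(o) = 2*o²
L(z) = 6 + z² + 2*z³ (L(z) = (z² + (2*z²)*z) + 6 = (z² + 2*z³) + 6 = 6 + z² + 2*z³)
(n(L(6), 30) + 671)² = (√((6 + 6² + 2*6³)² + 30²) + 671)² = (√((6 + 36 + 2*216)² + 900) + 671)² = (√((6 + 36 + 432)² + 900) + 671)² = (√(474² + 900) + 671)² = (√(224676 + 900) + 671)² = (√225576 + 671)² = (6*√6266 + 671)² = (671 + 6*√6266)²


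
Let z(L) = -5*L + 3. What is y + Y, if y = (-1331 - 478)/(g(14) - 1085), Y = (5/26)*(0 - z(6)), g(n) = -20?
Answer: 1161/170 ≈ 6.8294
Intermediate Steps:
z(L) = 3 - 5*L
Y = 135/26 (Y = (5/26)*(0 - (3 - 5*6)) = (5*(1/26))*(0 - (3 - 30)) = 5*(0 - 1*(-27))/26 = 5*(0 + 27)/26 = (5/26)*27 = 135/26 ≈ 5.1923)
y = 1809/1105 (y = (-1331 - 478)/(-20 - 1085) = -1809/(-1105) = -1809*(-1/1105) = 1809/1105 ≈ 1.6371)
y + Y = 1809/1105 + 135/26 = 1161/170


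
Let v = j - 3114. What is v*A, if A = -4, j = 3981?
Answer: -3468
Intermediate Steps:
v = 867 (v = 3981 - 3114 = 867)
v*A = 867*(-4) = -3468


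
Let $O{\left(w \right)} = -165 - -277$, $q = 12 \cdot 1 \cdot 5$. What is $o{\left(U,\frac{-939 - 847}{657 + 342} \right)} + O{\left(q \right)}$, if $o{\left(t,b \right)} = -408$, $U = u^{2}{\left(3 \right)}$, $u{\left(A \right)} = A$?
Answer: $-296$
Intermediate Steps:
$U = 9$ ($U = 3^{2} = 9$)
$q = 60$ ($q = 12 \cdot 5 = 60$)
$O{\left(w \right)} = 112$ ($O{\left(w \right)} = -165 + 277 = 112$)
$o{\left(U,\frac{-939 - 847}{657 + 342} \right)} + O{\left(q \right)} = -408 + 112 = -296$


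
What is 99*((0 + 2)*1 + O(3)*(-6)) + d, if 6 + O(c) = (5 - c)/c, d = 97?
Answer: 3463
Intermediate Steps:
O(c) = -6 + (5 - c)/c
99*((0 + 2)*1 + O(3)*(-6)) + d = 99*((0 + 2)*1 + (-7 + 5/3)*(-6)) + 97 = 99*(2*1 + (-7 + 5*(⅓))*(-6)) + 97 = 99*(2 + (-7 + 5/3)*(-6)) + 97 = 99*(2 - 16/3*(-6)) + 97 = 99*(2 + 32) + 97 = 99*34 + 97 = 3366 + 97 = 3463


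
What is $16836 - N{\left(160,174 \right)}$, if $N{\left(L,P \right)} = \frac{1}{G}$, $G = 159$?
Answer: $\frac{2676923}{159} \approx 16836.0$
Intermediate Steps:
$N{\left(L,P \right)} = \frac{1}{159}$
$16836 - N{\left(160,174 \right)} = 16836 - \frac{1}{159} = \frac{2676923}{159}$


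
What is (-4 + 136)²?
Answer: 17424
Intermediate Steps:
(-4 + 136)² = 132² = 17424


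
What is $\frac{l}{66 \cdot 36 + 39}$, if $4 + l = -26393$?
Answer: $- \frac{1257}{115} \approx -10.93$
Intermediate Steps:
$l = -26397$ ($l = -4 - 26393 = -26397$)
$\frac{l}{66 \cdot 36 + 39} = - \frac{26397}{66 \cdot 36 + 39} = - \frac{26397}{2376 + 39} = - \frac{26397}{2415} = \left(-26397\right) \frac{1}{2415} = - \frac{1257}{115}$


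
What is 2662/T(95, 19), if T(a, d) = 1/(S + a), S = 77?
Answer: 457864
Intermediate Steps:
T(a, d) = 1/(77 + a)
2662/T(95, 19) = 2662/(1/(77 + 95)) = 2662/(1/172) = 2662*172 = 457864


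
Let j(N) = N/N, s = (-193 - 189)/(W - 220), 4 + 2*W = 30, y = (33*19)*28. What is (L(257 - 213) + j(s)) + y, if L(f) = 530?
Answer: 18087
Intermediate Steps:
y = 17556 (y = 627*28 = 17556)
W = 13 (W = -2 + (1/2)*30 = -2 + 15 = 13)
s = 382/207 (s = (-193 - 189)/(13 - 220) = -382/(-207) = -382*(-1/207) = 382/207 ≈ 1.8454)
j(N) = 1
(L(257 - 213) + j(s)) + y = (530 + 1) + 17556 = 531 + 17556 = 18087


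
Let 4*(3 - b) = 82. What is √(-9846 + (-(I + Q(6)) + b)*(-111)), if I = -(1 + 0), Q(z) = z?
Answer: 3*I*√3266/2 ≈ 85.723*I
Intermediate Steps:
b = -35/2 (b = 3 - ¼*82 = 3 - 41/2 = -35/2 ≈ -17.500)
I = -1 (I = -1*1 = -1)
√(-9846 + (-(I + Q(6)) + b)*(-111)) = √(-9846 + (-(-1 + 6) - 35/2)*(-111)) = √(-9846 + (-1*5 - 35/2)*(-111)) = √(-9846 + (-5 - 35/2)*(-111)) = √(-9846 - 45/2*(-111)) = √(-9846 + 4995/2) = √(-14697/2) = 3*I*√3266/2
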